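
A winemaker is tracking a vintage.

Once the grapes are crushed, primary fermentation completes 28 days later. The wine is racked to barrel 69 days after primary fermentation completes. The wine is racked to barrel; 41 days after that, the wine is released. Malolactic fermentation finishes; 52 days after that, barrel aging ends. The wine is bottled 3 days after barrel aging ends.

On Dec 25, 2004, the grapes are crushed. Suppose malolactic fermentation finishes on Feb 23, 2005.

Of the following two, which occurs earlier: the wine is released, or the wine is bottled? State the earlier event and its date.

The grapes are crushed: Dec 25, 2004.
Primary fermentation completes: Dec 25, 2004 + 28 days = Jan 22, 2005.
The wine is racked to barrel: Jan 22, 2005 + 69 days = Apr 1, 2005.
The wine is released: Apr 1, 2005 + 41 days = May 12, 2005.
Malolactic fermentation finishes: Feb 23, 2005.
Barrel aging ends: Feb 23, 2005 + 52 days = Apr 16, 2005.
The wine is bottled: Apr 16, 2005 + 3 days = Apr 19, 2005.
Comparing: the wine is released on May 12, 2005 vs the wine is bottled on Apr 19, 2005. Earlier: the wine is bottled.

The wine is bottled — Apr 19, 2005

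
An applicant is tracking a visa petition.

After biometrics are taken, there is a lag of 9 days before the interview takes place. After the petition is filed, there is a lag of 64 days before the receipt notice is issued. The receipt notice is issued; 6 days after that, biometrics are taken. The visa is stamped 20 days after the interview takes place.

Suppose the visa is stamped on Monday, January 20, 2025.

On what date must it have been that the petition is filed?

The visa is stamped: Jan 20, 2025.
The interview takes place: Jan 20, 2025 − 20 days = Dec 31, 2024.
Biometrics are taken: Dec 31, 2024 − 9 days = Dec 22, 2024.
The receipt notice is issued: Dec 22, 2024 − 6 days = Dec 16, 2024.
The petition is filed: Dec 16, 2024 − 64 days = Oct 13, 2024.

Sunday, October 13, 2024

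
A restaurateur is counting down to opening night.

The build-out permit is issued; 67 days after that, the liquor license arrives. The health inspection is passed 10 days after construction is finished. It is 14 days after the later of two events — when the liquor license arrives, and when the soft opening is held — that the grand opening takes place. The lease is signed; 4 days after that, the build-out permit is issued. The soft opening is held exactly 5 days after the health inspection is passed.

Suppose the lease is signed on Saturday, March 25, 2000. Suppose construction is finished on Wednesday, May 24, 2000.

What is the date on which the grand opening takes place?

The lease is signed: Mar 25, 2000.
The build-out permit is issued: Mar 25, 2000 + 4 days = Mar 29, 2000.
The liquor license arrives: Mar 29, 2000 + 67 days = Jun 4, 2000.
Construction is finished: May 24, 2000.
The health inspection is passed: May 24, 2000 + 10 days = Jun 3, 2000.
The soft opening is held: Jun 3, 2000 + 5 days = Jun 8, 2000.
Both prerequisites met — the liquor license arrives (Jun 4, 2000), the soft opening is held (Jun 8, 2000); the later is Jun 8, 2000.
The grand opening takes place: Jun 8, 2000 + 14 days = Jun 22, 2000.

Thursday, June 22, 2000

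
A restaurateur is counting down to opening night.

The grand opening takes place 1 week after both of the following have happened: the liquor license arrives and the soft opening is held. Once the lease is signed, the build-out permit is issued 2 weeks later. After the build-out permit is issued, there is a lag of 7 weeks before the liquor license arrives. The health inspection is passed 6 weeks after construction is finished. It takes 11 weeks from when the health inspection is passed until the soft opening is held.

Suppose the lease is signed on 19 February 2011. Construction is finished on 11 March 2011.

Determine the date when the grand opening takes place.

The lease is signed: Feb 19, 2011.
The build-out permit is issued: Feb 19, 2011 + 2 weeks = Mar 5, 2011.
The liquor license arrives: Mar 5, 2011 + 7 weeks = Apr 23, 2011.
Construction is finished: Mar 11, 2011.
The health inspection is passed: Mar 11, 2011 + 6 weeks = Apr 22, 2011.
The soft opening is held: Apr 22, 2011 + 11 weeks = Jul 8, 2011.
Both prerequisites met — the liquor license arrives (Apr 23, 2011), the soft opening is held (Jul 8, 2011); the later is Jul 8, 2011.
The grand opening takes place: Jul 8, 2011 + 1 week = Jul 15, 2011.

15 July 2011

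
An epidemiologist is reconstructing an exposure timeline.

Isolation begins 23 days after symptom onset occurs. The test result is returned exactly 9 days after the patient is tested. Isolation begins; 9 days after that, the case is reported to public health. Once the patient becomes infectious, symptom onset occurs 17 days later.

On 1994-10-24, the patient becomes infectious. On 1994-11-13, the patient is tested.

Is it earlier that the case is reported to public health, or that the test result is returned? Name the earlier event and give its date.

The patient becomes infectious: Oct 24, 1994.
Symptom onset occurs: Oct 24, 1994 + 17 days = Nov 10, 1994.
Isolation begins: Nov 10, 1994 + 23 days = Dec 3, 1994.
The case is reported to public health: Dec 3, 1994 + 9 days = Dec 12, 1994.
The patient is tested: Nov 13, 1994.
The test result is returned: Nov 13, 1994 + 9 days = Nov 22, 1994.
Comparing: the case is reported to public health on Dec 12, 1994 vs the test result is returned on Nov 22, 1994. Earlier: the test result is returned.

The test result is returned — 1994-11-22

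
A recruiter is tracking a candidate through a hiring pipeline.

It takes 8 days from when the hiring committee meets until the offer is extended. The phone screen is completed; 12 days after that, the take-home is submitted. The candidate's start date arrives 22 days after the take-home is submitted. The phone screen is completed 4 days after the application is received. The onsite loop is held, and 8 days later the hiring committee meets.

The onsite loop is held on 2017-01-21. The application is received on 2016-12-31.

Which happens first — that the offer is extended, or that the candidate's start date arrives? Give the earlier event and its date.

The onsite loop is held: Jan 21, 2017.
The hiring committee meets: Jan 21, 2017 + 8 days = Jan 29, 2017.
The offer is extended: Jan 29, 2017 + 8 days = Feb 6, 2017.
The application is received: Dec 31, 2016.
The phone screen is completed: Dec 31, 2016 + 4 days = Jan 4, 2017.
The take-home is submitted: Jan 4, 2017 + 12 days = Jan 16, 2017.
The candidate's start date arrives: Jan 16, 2017 + 22 days = Feb 7, 2017.
Comparing: the offer is extended on Feb 6, 2017 vs the candidate's start date arrives on Feb 7, 2017. Earlier: the offer is extended.

The offer is extended — 2017-02-06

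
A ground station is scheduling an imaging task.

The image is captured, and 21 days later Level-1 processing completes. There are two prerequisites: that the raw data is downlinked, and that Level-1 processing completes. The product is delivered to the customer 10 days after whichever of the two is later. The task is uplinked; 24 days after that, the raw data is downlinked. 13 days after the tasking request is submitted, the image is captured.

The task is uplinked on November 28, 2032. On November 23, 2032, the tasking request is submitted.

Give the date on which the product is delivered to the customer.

January 6, 2033

The task is uplinked: Nov 28, 2032.
The raw data is downlinked: Nov 28, 2032 + 24 days = Dec 22, 2032.
The tasking request is submitted: Nov 23, 2032.
The image is captured: Nov 23, 2032 + 13 days = Dec 6, 2032.
Level-1 processing completes: Dec 6, 2032 + 21 days = Dec 27, 2032.
Both prerequisites met — the raw data is downlinked (Dec 22, 2032), Level-1 processing completes (Dec 27, 2032); the later is Dec 27, 2032.
The product is delivered to the customer: Dec 27, 2032 + 10 days = Jan 6, 2033.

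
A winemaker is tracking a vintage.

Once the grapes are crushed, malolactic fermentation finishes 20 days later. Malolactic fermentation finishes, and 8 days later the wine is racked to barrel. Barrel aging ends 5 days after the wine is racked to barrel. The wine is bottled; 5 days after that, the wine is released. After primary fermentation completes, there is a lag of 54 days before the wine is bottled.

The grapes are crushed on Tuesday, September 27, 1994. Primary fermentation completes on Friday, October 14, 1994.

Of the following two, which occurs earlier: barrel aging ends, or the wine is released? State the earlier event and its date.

Barrel aging ends — Sunday, October 30, 1994

The grapes are crushed: Sep 27, 1994.
Malolactic fermentation finishes: Sep 27, 1994 + 20 days = Oct 17, 1994.
The wine is racked to barrel: Oct 17, 1994 + 8 days = Oct 25, 1994.
Barrel aging ends: Oct 25, 1994 + 5 days = Oct 30, 1994.
Primary fermentation completes: Oct 14, 1994.
The wine is bottled: Oct 14, 1994 + 54 days = Dec 7, 1994.
The wine is released: Dec 7, 1994 + 5 days = Dec 12, 1994.
Comparing: barrel aging ends on Oct 30, 1994 vs the wine is released on Dec 12, 1994. Earlier: barrel aging ends.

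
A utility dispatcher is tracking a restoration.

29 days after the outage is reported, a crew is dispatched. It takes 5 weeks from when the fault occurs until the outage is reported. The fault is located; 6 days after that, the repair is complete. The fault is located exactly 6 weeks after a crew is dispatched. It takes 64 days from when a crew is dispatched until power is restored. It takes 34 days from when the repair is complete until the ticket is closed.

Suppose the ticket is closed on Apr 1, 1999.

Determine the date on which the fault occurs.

Nov 6, 1998

The ticket is closed: Apr 1, 1999.
The repair is complete: Apr 1, 1999 − 34 days = Feb 26, 1999.
The fault is located: Feb 26, 1999 − 6 days = Feb 20, 1999.
A crew is dispatched: Feb 20, 1999 − 6 weeks = Jan 9, 1999.
The outage is reported: Jan 9, 1999 − 29 days = Dec 11, 1998.
The fault occurs: Dec 11, 1998 − 5 weeks = Nov 6, 1998.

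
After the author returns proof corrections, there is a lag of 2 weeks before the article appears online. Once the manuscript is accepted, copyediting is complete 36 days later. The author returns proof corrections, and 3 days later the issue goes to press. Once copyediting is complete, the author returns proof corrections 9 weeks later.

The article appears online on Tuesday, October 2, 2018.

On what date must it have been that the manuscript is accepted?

The article appears online: Oct 2, 2018.
The author returns proof corrections: Oct 2, 2018 − 2 weeks = Sep 18, 2018.
Copyediting is complete: Sep 18, 2018 − 9 weeks = Jul 17, 2018.
The manuscript is accepted: Jul 17, 2018 − 36 days = Jun 11, 2018.

Monday, June 11, 2018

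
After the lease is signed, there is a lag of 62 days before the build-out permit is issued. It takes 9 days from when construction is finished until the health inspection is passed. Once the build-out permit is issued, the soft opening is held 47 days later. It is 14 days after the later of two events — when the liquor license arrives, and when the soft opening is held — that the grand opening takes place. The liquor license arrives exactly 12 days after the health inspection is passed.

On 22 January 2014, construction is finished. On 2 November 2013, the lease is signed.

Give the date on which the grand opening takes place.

5 March 2014

Construction is finished: Jan 22, 2014.
The health inspection is passed: Jan 22, 2014 + 9 days = Jan 31, 2014.
The liquor license arrives: Jan 31, 2014 + 12 days = Feb 12, 2014.
The lease is signed: Nov 2, 2013.
The build-out permit is issued: Nov 2, 2013 + 62 days = Jan 3, 2014.
The soft opening is held: Jan 3, 2014 + 47 days = Feb 19, 2014.
Both prerequisites met — the liquor license arrives (Feb 12, 2014), the soft opening is held (Feb 19, 2014); the later is Feb 19, 2014.
The grand opening takes place: Feb 19, 2014 + 14 days = Mar 5, 2014.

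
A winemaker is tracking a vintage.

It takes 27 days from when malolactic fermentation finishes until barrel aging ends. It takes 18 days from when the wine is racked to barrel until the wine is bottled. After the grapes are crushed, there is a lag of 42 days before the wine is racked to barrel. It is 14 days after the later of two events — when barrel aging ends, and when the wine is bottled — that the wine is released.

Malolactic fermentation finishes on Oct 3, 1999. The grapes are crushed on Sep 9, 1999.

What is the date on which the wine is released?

Malolactic fermentation finishes: Oct 3, 1999.
Barrel aging ends: Oct 3, 1999 + 27 days = Oct 30, 1999.
The grapes are crushed: Sep 9, 1999.
The wine is racked to barrel: Sep 9, 1999 + 42 days = Oct 21, 1999.
The wine is bottled: Oct 21, 1999 + 18 days = Nov 8, 1999.
Both prerequisites met — barrel aging ends (Oct 30, 1999), the wine is bottled (Nov 8, 1999); the later is Nov 8, 1999.
The wine is released: Nov 8, 1999 + 14 days = Nov 22, 1999.

Nov 22, 1999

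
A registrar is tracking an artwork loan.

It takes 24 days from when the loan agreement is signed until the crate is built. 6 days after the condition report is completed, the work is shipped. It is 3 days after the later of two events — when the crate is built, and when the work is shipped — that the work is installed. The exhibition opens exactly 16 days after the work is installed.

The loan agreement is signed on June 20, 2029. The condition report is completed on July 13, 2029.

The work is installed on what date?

The loan agreement is signed: Jun 20, 2029.
The crate is built: Jun 20, 2029 + 24 days = Jul 14, 2029.
The condition report is completed: Jul 13, 2029.
The work is shipped: Jul 13, 2029 + 6 days = Jul 19, 2029.
Both prerequisites met — the crate is built (Jul 14, 2029), the work is shipped (Jul 19, 2029); the later is Jul 19, 2029.
The work is installed: Jul 19, 2029 + 3 days = Jul 22, 2029.

July 22, 2029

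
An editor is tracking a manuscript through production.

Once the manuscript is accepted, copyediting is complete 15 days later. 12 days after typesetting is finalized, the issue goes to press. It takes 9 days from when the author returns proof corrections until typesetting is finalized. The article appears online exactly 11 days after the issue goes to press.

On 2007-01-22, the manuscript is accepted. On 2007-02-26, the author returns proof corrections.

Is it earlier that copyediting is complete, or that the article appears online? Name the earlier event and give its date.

Copyediting is complete — 2007-02-06

The manuscript is accepted: Jan 22, 2007.
Copyediting is complete: Jan 22, 2007 + 15 days = Feb 6, 2007.
The author returns proof corrections: Feb 26, 2007.
Typesetting is finalized: Feb 26, 2007 + 9 days = Mar 7, 2007.
The issue goes to press: Mar 7, 2007 + 12 days = Mar 19, 2007.
The article appears online: Mar 19, 2007 + 11 days = Mar 30, 2007.
Comparing: copyediting is complete on Feb 6, 2007 vs the article appears online on Mar 30, 2007. Earlier: copyediting is complete.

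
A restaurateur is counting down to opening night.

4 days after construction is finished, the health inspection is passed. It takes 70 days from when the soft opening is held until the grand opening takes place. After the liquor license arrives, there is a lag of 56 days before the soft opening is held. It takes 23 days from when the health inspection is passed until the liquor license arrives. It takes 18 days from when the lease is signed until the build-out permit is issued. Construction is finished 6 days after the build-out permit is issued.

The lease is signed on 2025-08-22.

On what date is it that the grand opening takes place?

2026-02-15

The lease is signed: Aug 22, 2025.
The build-out permit is issued: Aug 22, 2025 + 18 days = Sep 9, 2025.
Construction is finished: Sep 9, 2025 + 6 days = Sep 15, 2025.
The health inspection is passed: Sep 15, 2025 + 4 days = Sep 19, 2025.
The liquor license arrives: Sep 19, 2025 + 23 days = Oct 12, 2025.
The soft opening is held: Oct 12, 2025 + 56 days = Dec 7, 2025.
The grand opening takes place: Dec 7, 2025 + 70 days = Feb 15, 2026.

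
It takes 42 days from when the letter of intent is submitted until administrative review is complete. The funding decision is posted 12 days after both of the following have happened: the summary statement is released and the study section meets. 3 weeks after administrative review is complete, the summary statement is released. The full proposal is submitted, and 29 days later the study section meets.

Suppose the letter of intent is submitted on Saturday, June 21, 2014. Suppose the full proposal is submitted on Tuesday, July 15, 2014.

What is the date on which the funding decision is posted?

The letter of intent is submitted: Jun 21, 2014.
Administrative review is complete: Jun 21, 2014 + 42 days = Aug 2, 2014.
The summary statement is released: Aug 2, 2014 + 3 weeks = Aug 23, 2014.
The full proposal is submitted: Jul 15, 2014.
The study section meets: Jul 15, 2014 + 29 days = Aug 13, 2014.
Both prerequisites met — the summary statement is released (Aug 23, 2014), the study section meets (Aug 13, 2014); the later is Aug 23, 2014.
The funding decision is posted: Aug 23, 2014 + 12 days = Sep 4, 2014.

Thursday, September 4, 2014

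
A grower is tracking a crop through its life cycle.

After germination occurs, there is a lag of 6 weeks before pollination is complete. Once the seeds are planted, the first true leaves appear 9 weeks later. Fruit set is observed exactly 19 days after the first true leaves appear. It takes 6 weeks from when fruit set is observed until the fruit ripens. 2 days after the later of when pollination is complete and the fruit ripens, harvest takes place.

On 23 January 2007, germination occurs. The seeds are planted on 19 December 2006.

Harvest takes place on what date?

Germination occurs: Jan 23, 2007.
Pollination is complete: Jan 23, 2007 + 6 weeks = Mar 6, 2007.
The seeds are planted: Dec 19, 2006.
The first true leaves appear: Dec 19, 2006 + 9 weeks = Feb 20, 2007.
Fruit set is observed: Feb 20, 2007 + 19 days = Mar 11, 2007.
The fruit ripens: Mar 11, 2007 + 6 weeks = Apr 22, 2007.
Both prerequisites met — pollination is complete (Mar 6, 2007), the fruit ripens (Apr 22, 2007); the later is Apr 22, 2007.
Harvest takes place: Apr 22, 2007 + 2 days = Apr 24, 2007.

24 April 2007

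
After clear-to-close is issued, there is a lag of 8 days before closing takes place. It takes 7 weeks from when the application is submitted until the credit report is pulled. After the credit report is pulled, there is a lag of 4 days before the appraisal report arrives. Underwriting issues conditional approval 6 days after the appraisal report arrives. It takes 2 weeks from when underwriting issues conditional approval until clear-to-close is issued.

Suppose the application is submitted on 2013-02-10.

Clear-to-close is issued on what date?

The application is submitted: Feb 10, 2013.
The credit report is pulled: Feb 10, 2013 + 7 weeks = Mar 31, 2013.
The appraisal report arrives: Mar 31, 2013 + 4 days = Apr 4, 2013.
Underwriting issues conditional approval: Apr 4, 2013 + 6 days = Apr 10, 2013.
Clear-to-close is issued: Apr 10, 2013 + 2 weeks = Apr 24, 2013.

2013-04-24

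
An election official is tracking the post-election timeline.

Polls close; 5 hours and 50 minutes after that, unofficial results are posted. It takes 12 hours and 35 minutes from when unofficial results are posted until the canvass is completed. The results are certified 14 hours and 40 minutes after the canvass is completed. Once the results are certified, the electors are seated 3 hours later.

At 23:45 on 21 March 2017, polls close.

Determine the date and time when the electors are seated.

Polls close: 23:45 Mar 21, 2017.
Unofficial results are posted: 23:45 Mar 21, 2017 + 5h50m = 05:35 Mar 22, 2017.
The canvass is completed: 05:35 Mar 22, 2017 + 12h35m = 18:10 Mar 22, 2017.
The results are certified: 18:10 Mar 22, 2017 + 14h40m = 08:50 Mar 23, 2017.
The electors are seated: 08:50 Mar 23, 2017 + 3h = 11:50 Mar 23, 2017.

11:50 on 23 March 2017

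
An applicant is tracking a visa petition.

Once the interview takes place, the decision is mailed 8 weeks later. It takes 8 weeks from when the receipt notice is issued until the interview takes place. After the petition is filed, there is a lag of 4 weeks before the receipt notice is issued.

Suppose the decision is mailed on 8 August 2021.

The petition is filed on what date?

The decision is mailed: Aug 8, 2021.
The interview takes place: Aug 8, 2021 − 8 weeks = Jun 13, 2021.
The receipt notice is issued: Jun 13, 2021 − 8 weeks = Apr 18, 2021.
The petition is filed: Apr 18, 2021 − 4 weeks = Mar 21, 2021.

21 March 2021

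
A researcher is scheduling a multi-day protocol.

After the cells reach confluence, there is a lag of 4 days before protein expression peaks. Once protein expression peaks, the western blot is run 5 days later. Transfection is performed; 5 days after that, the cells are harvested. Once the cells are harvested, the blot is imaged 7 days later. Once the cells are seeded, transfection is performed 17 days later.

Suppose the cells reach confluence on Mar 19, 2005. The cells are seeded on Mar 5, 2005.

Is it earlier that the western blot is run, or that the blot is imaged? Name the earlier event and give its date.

The western blot is run — Mar 28, 2005

The cells reach confluence: Mar 19, 2005.
Protein expression peaks: Mar 19, 2005 + 4 days = Mar 23, 2005.
The western blot is run: Mar 23, 2005 + 5 days = Mar 28, 2005.
The cells are seeded: Mar 5, 2005.
Transfection is performed: Mar 5, 2005 + 17 days = Mar 22, 2005.
The cells are harvested: Mar 22, 2005 + 5 days = Mar 27, 2005.
The blot is imaged: Mar 27, 2005 + 7 days = Apr 3, 2005.
Comparing: the western blot is run on Mar 28, 2005 vs the blot is imaged on Apr 3, 2005. Earlier: the western blot is run.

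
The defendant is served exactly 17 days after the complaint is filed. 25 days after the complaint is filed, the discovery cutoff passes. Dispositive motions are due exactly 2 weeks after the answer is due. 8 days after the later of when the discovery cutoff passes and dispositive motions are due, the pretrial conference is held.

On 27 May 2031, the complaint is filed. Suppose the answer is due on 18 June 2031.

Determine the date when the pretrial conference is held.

The complaint is filed: May 27, 2031.
The discovery cutoff passes: May 27, 2031 + 25 days = Jun 21, 2031.
The answer is due: Jun 18, 2031.
Dispositive motions are due: Jun 18, 2031 + 2 weeks = Jul 2, 2031.
Both prerequisites met — the discovery cutoff passes (Jun 21, 2031), dispositive motions are due (Jul 2, 2031); the later is Jul 2, 2031.
The pretrial conference is held: Jul 2, 2031 + 8 days = Jul 10, 2031.

10 July 2031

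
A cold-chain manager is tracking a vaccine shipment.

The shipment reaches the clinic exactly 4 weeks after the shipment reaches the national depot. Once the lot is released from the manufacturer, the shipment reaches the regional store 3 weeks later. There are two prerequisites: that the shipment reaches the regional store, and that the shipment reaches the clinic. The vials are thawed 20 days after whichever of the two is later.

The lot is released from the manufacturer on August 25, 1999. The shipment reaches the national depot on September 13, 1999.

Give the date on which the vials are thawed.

The lot is released from the manufacturer: Aug 25, 1999.
The shipment reaches the regional store: Aug 25, 1999 + 3 weeks = Sep 15, 1999.
The shipment reaches the national depot: Sep 13, 1999.
The shipment reaches the clinic: Sep 13, 1999 + 4 weeks = Oct 11, 1999.
Both prerequisites met — the shipment reaches the regional store (Sep 15, 1999), the shipment reaches the clinic (Oct 11, 1999); the later is Oct 11, 1999.
The vials are thawed: Oct 11, 1999 + 20 days = Oct 31, 1999.

October 31, 1999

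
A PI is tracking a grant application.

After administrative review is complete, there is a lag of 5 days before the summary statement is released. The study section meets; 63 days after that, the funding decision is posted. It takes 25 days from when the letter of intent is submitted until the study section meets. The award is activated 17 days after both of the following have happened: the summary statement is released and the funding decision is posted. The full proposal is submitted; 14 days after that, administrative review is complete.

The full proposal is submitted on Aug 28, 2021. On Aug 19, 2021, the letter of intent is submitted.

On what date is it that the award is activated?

The full proposal is submitted: Aug 28, 2021.
Administrative review is complete: Aug 28, 2021 + 14 days = Sep 11, 2021.
The summary statement is released: Sep 11, 2021 + 5 days = Sep 16, 2021.
The letter of intent is submitted: Aug 19, 2021.
The study section meets: Aug 19, 2021 + 25 days = Sep 13, 2021.
The funding decision is posted: Sep 13, 2021 + 63 days = Nov 15, 2021.
Both prerequisites met — the summary statement is released (Sep 16, 2021), the funding decision is posted (Nov 15, 2021); the later is Nov 15, 2021.
The award is activated: Nov 15, 2021 + 17 days = Dec 2, 2021.

Dec 2, 2021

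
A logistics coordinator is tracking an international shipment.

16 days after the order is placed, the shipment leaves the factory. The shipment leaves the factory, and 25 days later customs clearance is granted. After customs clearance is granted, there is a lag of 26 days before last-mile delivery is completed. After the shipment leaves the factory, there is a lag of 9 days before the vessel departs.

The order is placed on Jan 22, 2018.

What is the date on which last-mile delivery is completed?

Mar 30, 2018

The order is placed: Jan 22, 2018.
The shipment leaves the factory: Jan 22, 2018 + 16 days = Feb 7, 2018.
Customs clearance is granted: Feb 7, 2018 + 25 days = Mar 4, 2018.
Last-mile delivery is completed: Mar 4, 2018 + 26 days = Mar 30, 2018.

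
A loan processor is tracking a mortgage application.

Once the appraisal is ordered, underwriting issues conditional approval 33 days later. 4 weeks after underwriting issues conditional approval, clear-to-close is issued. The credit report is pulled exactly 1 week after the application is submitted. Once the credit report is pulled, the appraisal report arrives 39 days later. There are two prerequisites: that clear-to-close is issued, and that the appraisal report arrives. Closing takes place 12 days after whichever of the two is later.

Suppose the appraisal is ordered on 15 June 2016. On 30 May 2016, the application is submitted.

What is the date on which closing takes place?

27 August 2016

The appraisal is ordered: Jun 15, 2016.
Underwriting issues conditional approval: Jun 15, 2016 + 33 days = Jul 18, 2016.
Clear-to-close is issued: Jul 18, 2016 + 4 weeks = Aug 15, 2016.
The application is submitted: May 30, 2016.
The credit report is pulled: May 30, 2016 + 1 week = Jun 6, 2016.
The appraisal report arrives: Jun 6, 2016 + 39 days = Jul 15, 2016.
Both prerequisites met — clear-to-close is issued (Aug 15, 2016), the appraisal report arrives (Jul 15, 2016); the later is Aug 15, 2016.
Closing takes place: Aug 15, 2016 + 12 days = Aug 27, 2016.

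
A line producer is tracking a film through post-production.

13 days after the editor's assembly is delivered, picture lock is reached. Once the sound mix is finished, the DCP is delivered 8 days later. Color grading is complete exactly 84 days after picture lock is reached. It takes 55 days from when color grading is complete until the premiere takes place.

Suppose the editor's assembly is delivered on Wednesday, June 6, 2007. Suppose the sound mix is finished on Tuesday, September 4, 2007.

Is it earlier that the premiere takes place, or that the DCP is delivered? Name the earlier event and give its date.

The editor's assembly is delivered: Jun 6, 2007.
Picture lock is reached: Jun 6, 2007 + 13 days = Jun 19, 2007.
Color grading is complete: Jun 19, 2007 + 84 days = Sep 11, 2007.
The premiere takes place: Sep 11, 2007 + 55 days = Nov 5, 2007.
The sound mix is finished: Sep 4, 2007.
The DCP is delivered: Sep 4, 2007 + 8 days = Sep 12, 2007.
Comparing: the premiere takes place on Nov 5, 2007 vs the DCP is delivered on Sep 12, 2007. Earlier: the DCP is delivered.

The DCP is delivered — Wednesday, September 12, 2007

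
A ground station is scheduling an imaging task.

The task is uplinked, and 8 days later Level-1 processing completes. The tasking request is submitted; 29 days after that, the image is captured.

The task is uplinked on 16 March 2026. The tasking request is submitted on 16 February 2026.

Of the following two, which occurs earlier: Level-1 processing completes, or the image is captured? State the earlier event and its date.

The image is captured — 17 March 2026

The task is uplinked: Mar 16, 2026.
Level-1 processing completes: Mar 16, 2026 + 8 days = Mar 24, 2026.
The tasking request is submitted: Feb 16, 2026.
The image is captured: Feb 16, 2026 + 29 days = Mar 17, 2026.
Comparing: Level-1 processing completes on Mar 24, 2026 vs the image is captured on Mar 17, 2026. Earlier: the image is captured.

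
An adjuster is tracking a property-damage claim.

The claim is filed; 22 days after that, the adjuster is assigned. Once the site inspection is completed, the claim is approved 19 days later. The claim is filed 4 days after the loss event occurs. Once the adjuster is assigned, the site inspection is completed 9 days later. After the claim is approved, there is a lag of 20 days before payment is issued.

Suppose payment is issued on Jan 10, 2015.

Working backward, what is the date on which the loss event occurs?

Oct 28, 2014

Payment is issued: Jan 10, 2015.
The claim is approved: Jan 10, 2015 − 20 days = Dec 21, 2014.
The site inspection is completed: Dec 21, 2014 − 19 days = Dec 2, 2014.
The adjuster is assigned: Dec 2, 2014 − 9 days = Nov 23, 2014.
The claim is filed: Nov 23, 2014 − 22 days = Nov 1, 2014.
The loss event occurs: Nov 1, 2014 − 4 days = Oct 28, 2014.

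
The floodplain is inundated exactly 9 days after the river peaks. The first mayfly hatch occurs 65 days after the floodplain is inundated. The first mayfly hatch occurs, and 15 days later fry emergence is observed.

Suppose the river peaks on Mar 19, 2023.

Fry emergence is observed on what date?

Jun 16, 2023

The river peaks: Mar 19, 2023.
The floodplain is inundated: Mar 19, 2023 + 9 days = Mar 28, 2023.
The first mayfly hatch occurs: Mar 28, 2023 + 65 days = Jun 1, 2023.
Fry emergence is observed: Jun 1, 2023 + 15 days = Jun 16, 2023.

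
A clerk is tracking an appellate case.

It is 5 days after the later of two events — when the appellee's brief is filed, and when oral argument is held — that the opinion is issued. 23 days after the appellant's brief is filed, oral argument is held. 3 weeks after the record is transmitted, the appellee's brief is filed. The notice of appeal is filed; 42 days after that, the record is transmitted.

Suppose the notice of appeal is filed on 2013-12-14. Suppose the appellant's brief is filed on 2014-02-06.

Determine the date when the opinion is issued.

The notice of appeal is filed: Dec 14, 2013.
The record is transmitted: Dec 14, 2013 + 42 days = Jan 25, 2014.
The appellee's brief is filed: Jan 25, 2014 + 3 weeks = Feb 15, 2014.
The appellant's brief is filed: Feb 6, 2014.
Oral argument is held: Feb 6, 2014 + 23 days = Mar 1, 2014.
Both prerequisites met — the appellee's brief is filed (Feb 15, 2014), oral argument is held (Mar 1, 2014); the later is Mar 1, 2014.
The opinion is issued: Mar 1, 2014 + 5 days = Mar 6, 2014.

2014-03-06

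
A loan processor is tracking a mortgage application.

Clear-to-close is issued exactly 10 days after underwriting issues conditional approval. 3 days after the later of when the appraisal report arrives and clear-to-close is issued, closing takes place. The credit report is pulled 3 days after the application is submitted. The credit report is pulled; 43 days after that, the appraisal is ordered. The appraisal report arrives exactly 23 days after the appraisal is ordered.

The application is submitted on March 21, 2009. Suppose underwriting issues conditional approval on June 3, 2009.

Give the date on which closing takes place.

The application is submitted: Mar 21, 2009.
The credit report is pulled: Mar 21, 2009 + 3 days = Mar 24, 2009.
The appraisal is ordered: Mar 24, 2009 + 43 days = May 6, 2009.
The appraisal report arrives: May 6, 2009 + 23 days = May 29, 2009.
Underwriting issues conditional approval: Jun 3, 2009.
Clear-to-close is issued: Jun 3, 2009 + 10 days = Jun 13, 2009.
Both prerequisites met — the appraisal report arrives (May 29, 2009), clear-to-close is issued (Jun 13, 2009); the later is Jun 13, 2009.
Closing takes place: Jun 13, 2009 + 3 days = Jun 16, 2009.

June 16, 2009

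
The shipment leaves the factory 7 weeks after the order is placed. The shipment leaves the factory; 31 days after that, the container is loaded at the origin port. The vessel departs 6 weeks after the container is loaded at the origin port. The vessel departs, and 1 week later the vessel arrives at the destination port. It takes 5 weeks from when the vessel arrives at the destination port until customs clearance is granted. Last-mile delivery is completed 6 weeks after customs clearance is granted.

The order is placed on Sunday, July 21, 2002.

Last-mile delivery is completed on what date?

The order is placed: Jul 21, 2002.
The shipment leaves the factory: Jul 21, 2002 + 7 weeks = Sep 8, 2002.
The container is loaded at the origin port: Sep 8, 2002 + 31 days = Oct 9, 2002.
The vessel departs: Oct 9, 2002 + 6 weeks = Nov 20, 2002.
The vessel arrives at the destination port: Nov 20, 2002 + 1 week = Nov 27, 2002.
Customs clearance is granted: Nov 27, 2002 + 5 weeks = Jan 1, 2003.
Last-mile delivery is completed: Jan 1, 2003 + 6 weeks = Feb 12, 2003.

Wednesday, February 12, 2003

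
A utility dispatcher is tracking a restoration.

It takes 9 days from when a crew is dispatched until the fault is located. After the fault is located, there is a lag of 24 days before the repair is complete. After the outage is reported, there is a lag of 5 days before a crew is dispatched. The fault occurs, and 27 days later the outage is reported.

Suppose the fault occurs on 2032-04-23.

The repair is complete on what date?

2032-06-27

The fault occurs: Apr 23, 2032.
The outage is reported: Apr 23, 2032 + 27 days = May 20, 2032.
A crew is dispatched: May 20, 2032 + 5 days = May 25, 2032.
The fault is located: May 25, 2032 + 9 days = Jun 3, 2032.
The repair is complete: Jun 3, 2032 + 24 days = Jun 27, 2032.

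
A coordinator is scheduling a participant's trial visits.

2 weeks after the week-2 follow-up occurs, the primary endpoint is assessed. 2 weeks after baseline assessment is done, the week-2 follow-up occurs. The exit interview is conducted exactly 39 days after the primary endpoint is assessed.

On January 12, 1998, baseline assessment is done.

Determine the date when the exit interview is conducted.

March 20, 1998

Baseline assessment is done: Jan 12, 1998.
The week-2 follow-up occurs: Jan 12, 1998 + 2 weeks = Jan 26, 1998.
The primary endpoint is assessed: Jan 26, 1998 + 2 weeks = Feb 9, 1998.
The exit interview is conducted: Feb 9, 1998 + 39 days = Mar 20, 1998.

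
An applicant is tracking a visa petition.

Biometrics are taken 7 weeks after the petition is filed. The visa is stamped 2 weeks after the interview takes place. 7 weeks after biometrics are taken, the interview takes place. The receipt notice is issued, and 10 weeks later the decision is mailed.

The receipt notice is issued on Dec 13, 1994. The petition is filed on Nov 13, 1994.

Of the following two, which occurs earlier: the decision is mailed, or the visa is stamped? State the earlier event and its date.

The decision is mailed — Feb 21, 1995

The receipt notice is issued: Dec 13, 1994.
The decision is mailed: Dec 13, 1994 + 10 weeks = Feb 21, 1995.
The petition is filed: Nov 13, 1994.
Biometrics are taken: Nov 13, 1994 + 7 weeks = Jan 1, 1995.
The interview takes place: Jan 1, 1995 + 7 weeks = Feb 19, 1995.
The visa is stamped: Feb 19, 1995 + 2 weeks = Mar 5, 1995.
Comparing: the decision is mailed on Feb 21, 1995 vs the visa is stamped on Mar 5, 1995. Earlier: the decision is mailed.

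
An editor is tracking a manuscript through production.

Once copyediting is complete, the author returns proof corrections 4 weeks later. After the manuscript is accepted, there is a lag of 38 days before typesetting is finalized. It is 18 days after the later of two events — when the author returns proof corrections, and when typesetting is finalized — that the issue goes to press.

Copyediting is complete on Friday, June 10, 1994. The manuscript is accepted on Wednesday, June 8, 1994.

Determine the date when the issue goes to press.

Wednesday, August 3, 1994

Copyediting is complete: Jun 10, 1994.
The author returns proof corrections: Jun 10, 1994 + 4 weeks = Jul 8, 1994.
The manuscript is accepted: Jun 8, 1994.
Typesetting is finalized: Jun 8, 1994 + 38 days = Jul 16, 1994.
Both prerequisites met — the author returns proof corrections (Jul 8, 1994), typesetting is finalized (Jul 16, 1994); the later is Jul 16, 1994.
The issue goes to press: Jul 16, 1994 + 18 days = Aug 3, 1994.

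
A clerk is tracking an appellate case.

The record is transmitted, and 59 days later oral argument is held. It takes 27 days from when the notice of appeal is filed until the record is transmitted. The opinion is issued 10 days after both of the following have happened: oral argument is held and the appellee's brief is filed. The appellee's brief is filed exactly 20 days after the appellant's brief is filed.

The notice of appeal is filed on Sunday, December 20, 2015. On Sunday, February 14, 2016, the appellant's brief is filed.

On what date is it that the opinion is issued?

Friday, March 25, 2016

The notice of appeal is filed: Dec 20, 2015.
The record is transmitted: Dec 20, 2015 + 27 days = Jan 16, 2016.
Oral argument is held: Jan 16, 2016 + 59 days = Mar 15, 2016.
The appellant's brief is filed: Feb 14, 2016.
The appellee's brief is filed: Feb 14, 2016 + 20 days = Mar 5, 2016.
Both prerequisites met — oral argument is held (Mar 15, 2016), the appellee's brief is filed (Mar 5, 2016); the later is Mar 15, 2016.
The opinion is issued: Mar 15, 2016 + 10 days = Mar 25, 2016.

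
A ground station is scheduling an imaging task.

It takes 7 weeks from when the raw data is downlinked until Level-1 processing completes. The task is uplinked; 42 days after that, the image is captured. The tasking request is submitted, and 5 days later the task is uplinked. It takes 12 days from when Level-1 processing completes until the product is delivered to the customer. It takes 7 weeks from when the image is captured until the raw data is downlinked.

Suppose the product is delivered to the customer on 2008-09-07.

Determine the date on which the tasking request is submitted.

The product is delivered to the customer: Sep 7, 2008.
Level-1 processing completes: Sep 7, 2008 − 12 days = Aug 26, 2008.
The raw data is downlinked: Aug 26, 2008 − 7 weeks = Jul 8, 2008.
The image is captured: Jul 8, 2008 − 7 weeks = May 20, 2008.
The task is uplinked: May 20, 2008 − 42 days = Apr 8, 2008.
The tasking request is submitted: Apr 8, 2008 − 5 days = Apr 3, 2008.

2008-04-03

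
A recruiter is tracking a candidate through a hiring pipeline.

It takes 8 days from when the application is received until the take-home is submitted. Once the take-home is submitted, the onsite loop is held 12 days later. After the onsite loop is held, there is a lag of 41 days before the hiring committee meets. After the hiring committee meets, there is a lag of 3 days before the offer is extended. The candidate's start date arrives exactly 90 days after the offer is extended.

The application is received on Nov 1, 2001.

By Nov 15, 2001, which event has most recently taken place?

The application is received: Nov 1, 2001.
The take-home is submitted: Nov 1, 2001 + 8 days = Nov 9, 2001.
The onsite loop is held: Nov 9, 2001 + 12 days = Nov 21, 2001.
The hiring committee meets: Nov 21, 2001 + 41 days = Jan 1, 2002.
The offer is extended: Jan 1, 2002 + 3 days = Jan 4, 2002.
The candidate's start date arrives: Jan 4, 2002 + 90 days = Apr 4, 2002.
Nov 15, 2001 falls between when the take-home is submitted (Nov 9, 2001) and when the onsite loop is held (Nov 21, 2001).

The take-home is submitted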